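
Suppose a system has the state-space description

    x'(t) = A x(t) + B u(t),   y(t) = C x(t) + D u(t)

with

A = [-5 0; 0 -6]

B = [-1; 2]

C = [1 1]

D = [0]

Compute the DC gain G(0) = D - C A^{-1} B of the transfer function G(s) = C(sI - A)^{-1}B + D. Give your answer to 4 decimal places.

G(0) = C(-A)^{-1}B + D = -C A^{-1} B + D.
det A = 30, so A^{-1} = (1/30)·adj(A) = [[-1/5, 0], [0, -1/6]]
A^{-1} B = [1/5, -1/3]^T
C A^{-1} B = -2/15
G(0) = D - C A^{-1} B = 0 - (-2/15) = 2/15 ≈ 0.1333

0.1333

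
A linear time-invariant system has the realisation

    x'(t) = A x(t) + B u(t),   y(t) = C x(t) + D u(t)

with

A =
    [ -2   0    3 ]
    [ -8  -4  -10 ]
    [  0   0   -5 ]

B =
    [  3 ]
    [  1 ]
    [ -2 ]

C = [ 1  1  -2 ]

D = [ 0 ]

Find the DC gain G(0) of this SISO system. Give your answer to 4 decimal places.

G(0) = C(-A)^{-1}B + D = -C A^{-1} B + D.
det A = -40, so A^{-1} = (1/-40)·adj(A) = [[-1/2, 0, -3/10], [1, -1/4, 11/10], [0, 0, -1/5]]
A^{-1} B = [-9/10, 11/20, 2/5]^T
C A^{-1} B = -23/20
G(0) = D - C A^{-1} B = 0 - (-23/20) = 23/20 ≈ 1.1500

1.1500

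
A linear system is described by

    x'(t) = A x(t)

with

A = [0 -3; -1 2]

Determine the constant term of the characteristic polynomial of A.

-3

For a 2×2 matrix, det(sI - A) = s^2 - (tr A)s + det A.
tr A = 2, det A = -3.
So p(s) = s^2 - 2s - 3.
The constant term is -3.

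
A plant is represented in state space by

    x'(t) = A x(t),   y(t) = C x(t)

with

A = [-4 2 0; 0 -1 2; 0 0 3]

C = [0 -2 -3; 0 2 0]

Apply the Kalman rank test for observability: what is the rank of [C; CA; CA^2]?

2

CA = [[0, 2, -13], [0, -2, 4]]
CA^2 = [[0, -2, -35], [0, 2, 8]]
Observability matrix O = [C; CA; CA^2] = [[0, -2, -3], [0, 2, 0], [0, 2, -13], [0, -2, 4], [0, -2, -35], [0, 2, 8]]
Column 1 of O is identically zero, so rank(O) ≤ 2.
The 2×2 minor from rows 1, 2, columns 2, 3 is (-2)·0 - (-3)·2 = 0 - (-6) = 6 ≠ 0, so rank(O) = 2.
rank(O) = 2 < n = 3, so the pair (A, C) is not completely observable.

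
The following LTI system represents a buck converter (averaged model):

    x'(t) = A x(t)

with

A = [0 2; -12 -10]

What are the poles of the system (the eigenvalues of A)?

det(sI - A) = s^2 - (tr A)s + det A, with tr A = 0 + (-10) = -10 and det A = 0·(-10) - 2·(-12) = 0 - (-24) = 24.
So p(s) = det(sI - A) = s^2 + 10s + 24.
Factor s^2 + 10s + 24: two numbers with sum -10 and product 24 are -4 and -6, so s^2 + 10s + 24 = (s + 4)(s + 6).
Hence p(s) = (s + 4) (s + 6), with roots -6, -4.
All eigenvalues have negative real part, so the system is asymptotically stable.

-6, -4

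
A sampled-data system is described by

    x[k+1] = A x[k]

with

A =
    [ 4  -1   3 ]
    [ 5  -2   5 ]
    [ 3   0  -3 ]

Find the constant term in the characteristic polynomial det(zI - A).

Expand det(zI - A) for the 3×3 matrix.
p(z) = z^3 + z^2 - 18z - 12.
(Check: constant term = det(-A) = (-1)^3 det A = -12; coefficient of z^2 = -tr A = 1.)
The constant term is -12.

-12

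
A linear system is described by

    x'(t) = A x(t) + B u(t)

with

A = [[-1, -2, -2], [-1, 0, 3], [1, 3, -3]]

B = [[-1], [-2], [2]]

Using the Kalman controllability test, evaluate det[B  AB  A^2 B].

267

AB = [[1], [7], [-13]]
A^2B = [[11], [-40], [61]]
Controllability matrix C = [B  AB  A^2B] = [[-1, 1, 11], [-2, 7, -40], [2, -13, 61]]
Expanding along the first row, det(C) = (-1)·(7·61 - (-40)·(-13)) - 1·((-2)·61 - (-40)·2) + 11·((-2)·(-13) - 7·2) = (-1)·(-93) - 1·(-42) + 11·12 = 267
Since det(C) ≠ 0, rank(C) = 3 and the system is completely controllable.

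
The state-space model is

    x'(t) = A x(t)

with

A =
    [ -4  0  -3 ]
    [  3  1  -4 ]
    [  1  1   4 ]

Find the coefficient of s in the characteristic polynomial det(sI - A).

-9

Expand det(sI - A) for the 3×3 matrix.
p(s) = s^3 - s^2 - 9s + 38.
(Check: constant term = det(-A) = (-1)^3 det A = 38; coefficient of s^2 = -tr A = -1.)
The coefficient of s is -9.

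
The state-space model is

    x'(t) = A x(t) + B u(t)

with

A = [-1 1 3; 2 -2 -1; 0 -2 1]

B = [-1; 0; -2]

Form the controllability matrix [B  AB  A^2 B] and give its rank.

AB = [[-5], [0], [-2]]
A^2B = [[-1], [-8], [-2]]
Controllability matrix C = [B  AB  A^2B] = [[-1, -5, -1], [0, 0, -8], [-2, -2, -2]]
det(C) = (-1)·(0·(-2) - (-8)·(-2)) - (-5)·(0·(-2) - (-8)·(-2)) + (-1)·(0·(-2) - 0·(-2)) = (-1)·(-16) - (-5)·(-16) + (-1)·0 = -64 ≠ 0, so rank(C) = 3.
rank(C) = 3 = n, so the pair (A, B) is completely controllable.

3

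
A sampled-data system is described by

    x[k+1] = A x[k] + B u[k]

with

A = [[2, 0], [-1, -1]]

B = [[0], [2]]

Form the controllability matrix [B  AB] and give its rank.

AB = [[0], [-2]]
Controllability matrix C = [B  AB] = [[0, 0], [2, -2]]
Every column of C is a scalar multiple of column 1 = [0, 2] (multipliers 1, -1), so the columns span a one-dimensional space.
C ≠ 0, hence rank(C) = 1.
rank(C) = 1 < n = 2, so the pair (A, B) is not completely controllable.

1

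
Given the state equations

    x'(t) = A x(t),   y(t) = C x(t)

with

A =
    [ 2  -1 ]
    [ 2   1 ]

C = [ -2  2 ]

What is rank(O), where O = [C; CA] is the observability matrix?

2

CA = [[0, 4]]
Observability matrix O = [C; CA] = [[-2, 2], [0, 4]]
det(O) = (-2)·4 - 2·0 = -8 - 0 = -8 ≠ 0, so rank(O) = 2.
rank(O) = 2 = n, so the pair (A, C) is completely observable.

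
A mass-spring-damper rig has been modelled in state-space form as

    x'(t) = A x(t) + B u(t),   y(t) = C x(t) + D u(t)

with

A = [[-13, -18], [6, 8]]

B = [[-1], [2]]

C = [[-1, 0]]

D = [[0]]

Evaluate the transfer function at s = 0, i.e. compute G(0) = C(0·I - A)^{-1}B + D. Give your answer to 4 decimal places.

G(0) = C(-A)^{-1}B + D = -C A^{-1} B + D.
det A = 4, so A^{-1} = (1/4)·adj(A) = [[2, 9/2], [-3/2, -13/4]]
A^{-1} B = [7, -5]^T
C A^{-1} B = -7
G(0) = D - C A^{-1} B = 0 - (-7) = 7

7.0000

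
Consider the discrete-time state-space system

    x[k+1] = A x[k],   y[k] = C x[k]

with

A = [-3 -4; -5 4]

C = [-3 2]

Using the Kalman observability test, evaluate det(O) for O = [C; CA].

CA = [[-1, 20]]
Observability matrix O = [C; CA] = [[-3, 2], [-1, 20]]
det(O) = (-3)·20 - 2·(-1) = -60 - (-2) = -58
Since det(O) ≠ 0, rank(O) = 2 and the system is completely observable.

-58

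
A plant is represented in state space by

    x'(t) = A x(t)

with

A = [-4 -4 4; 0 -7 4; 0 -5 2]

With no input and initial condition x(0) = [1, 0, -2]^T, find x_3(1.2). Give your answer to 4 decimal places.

-0.6886

det(sI - A) = s^3 - (tr A)s^2 + (M11 + M22 + M33)s - det A, where Mii is the 2×2 principal minor of A obtained by deleting row i and column i.
tr A = (-4) + (-7) + 2 = -9; M11 = (-7)·2 - 4·(-5) = -14 - (-20) = 6; M22 = (-4)·2 - 4·0 = -8 - 0 = -8; M33 = (-4)·(-7) - (-4)·0 = 28 - 0 = 28; sum of minors = 26.
det A = (-4)·((-7)·2 - 4·(-5)) - (-4)·(0·2 - 4·0) + 4·(0·(-5) - (-7)·0) = (-4)·6 - (-4)·0 + 4·0 = -24.
So p(s) = det(sI - A) = s^3 + 9s^2 + 26s + 24.
Rational-root test: any integer root divides 24. Testing small divisors, s = -2 works: p(-2) = -8 + 36 + (-52) + 24 = 0, so (s + 2) is a factor.
Dividing, p(s) = (s + 2)(s^2 + 7s + 12).
Factor s^2 + 7s + 12: two numbers with sum -7 and product 12 are -3 and -4, so s^2 + 7s + 12 = (s + 3)(s + 4).
Hence p(s) = (s + 2) (s + 3) (s + 4), with roots -4, -3, -2.
The eigenvalues -4, -3, -2 are distinct and real, so A is diagonalisable and x(t) = e^{At} x(0) = V diag(e^{λ_i t}) V^{-1} x(0), where the columns of V are the eigenvectors.
λ = -4: A - (-4)I = [[0, -4, 4], [0, -3, 4], [0, -5, 6]]. v must be orthogonal to every row; (row 1) × (row 2) = [-4, 0, 0], so take v_1 = [1, 0, 0]^T.
λ = -3: A - (-3)I = [[-1, -4, 4], [0, -4, 4], [0, -5, 5]]. v must be orthogonal to every row; (row 1) × (row 2) = [0, 4, 4], so take v_2 = [0, 1, 1]^T.
λ = -2: A - (-2)I = [[-2, -4, 4], [0, -5, 4], [0, -5, 4]]. v must be orthogonal to every row; (row 1) × (row 2) = [4, 8, 10], so take v_3 = [2, 4, 5]^T.
V = [v_1 v_2 v_3] = [[1, 0, 2], [0, 1, 4], [0, 1, 5]] has det V = 1, so V^{-1} = adj(V)/det V = [[1, 2, -2], [0, 5, -4], [0, -1, 1]].
Modal coordinates z(0) = V^{-1} x(0): 1·1 + 2·0 + (-2)·(-2) = 5; 0·1 + 5·0 + (-4)·(-2) = 8; 0·1 + (-1)·0 + 1·(-2) = -2; so z(0) = [5, 8, -2]^T.
x_3(t) = Σ_i (v_i)_3 · z_i(0) · e^{λ_i t} (row 3 of V times the modal terms).
x_3(1.2) = 0·5·e^{-4·1.2} + 1·8·e^{-3·1.2} + 5·(-2)·e^{-2·1.2} = 0·0.008230 + 8·0.027324 + (-10)·0.090718 = -0.6886.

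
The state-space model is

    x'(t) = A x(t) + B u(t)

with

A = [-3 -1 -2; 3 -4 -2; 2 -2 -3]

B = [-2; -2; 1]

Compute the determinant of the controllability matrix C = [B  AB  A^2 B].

180

AB = [[6], [0], [-3]]
A^2B = [[-12], [24], [21]]
Controllability matrix C = [B  AB  A^2B] = [[-2, 6, -12], [-2, 0, 24], [1, -3, 21]]
Expanding along the first row, det(C) = (-2)·(0·21 - 24·(-3)) - 6·((-2)·21 - 24·1) + (-12)·((-2)·(-3) - 0·1) = (-2)·72 - 6·(-66) + (-12)·6 = 180
Since det(C) ≠ 0, rank(C) = 3 and the system is completely controllable.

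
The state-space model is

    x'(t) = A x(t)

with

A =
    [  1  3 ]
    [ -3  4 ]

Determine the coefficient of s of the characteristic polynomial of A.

For a 2×2 matrix, det(sI - A) = s^2 - (tr A)s + det A.
tr A = 5, det A = 13.
So p(s) = s^2 - 5s + 13.
The coefficient of s is -5.

-5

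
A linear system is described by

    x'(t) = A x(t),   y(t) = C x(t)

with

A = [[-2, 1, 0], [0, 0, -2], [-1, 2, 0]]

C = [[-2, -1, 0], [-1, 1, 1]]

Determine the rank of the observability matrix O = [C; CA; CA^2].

CA = [[4, -2, 2], [1, 1, -2]]
CA^2 = [[-10, 8, 4], [0, -3, -2]]
Observability matrix O = [C; CA; CA^2] = [[-2, -1, 0], [-1, 1, 1], [4, -2, 2], [1, 1, -2], [-10, 8, 4], [0, -3, -2]]
Take the 3×3 submatrix of O formed by rows 1, 2, 3: [[-2, -1, 0], [-1, 1, 1], [4, -2, 2]]. Its determinant is (-2)·(1·2 - 1·(-2)) - (-1)·((-1)·2 - 1·4) + 0·((-1)·(-2) - 1·4) = (-2)·4 - (-1)·(-6) + 0·(-2) = -14 ≠ 0.
So rank(O) ≥ 3; since O has 3 columns, rank(O) = 3.
rank(O) = 3 = n, so the pair (A, C) is completely observable.

3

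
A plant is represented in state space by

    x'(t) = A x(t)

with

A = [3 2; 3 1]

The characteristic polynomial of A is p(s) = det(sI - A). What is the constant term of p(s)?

For a 2×2 matrix, det(sI - A) = s^2 - (tr A)s + det A.
tr A = 4, det A = -3.
So p(s) = s^2 - 4s - 3.
The constant term is -3.

-3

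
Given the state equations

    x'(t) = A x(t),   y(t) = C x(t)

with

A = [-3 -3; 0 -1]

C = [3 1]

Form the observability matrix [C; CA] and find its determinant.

CA = [[-9, -10]]
Observability matrix O = [C; CA] = [[3, 1], [-9, -10]]
det(O) = 3·(-10) - 1·(-9) = -30 - (-9) = -21
Since det(O) ≠ 0, rank(O) = 2 and the system is completely observable.

-21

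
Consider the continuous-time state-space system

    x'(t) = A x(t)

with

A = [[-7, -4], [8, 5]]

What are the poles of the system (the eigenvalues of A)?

det(sI - A) = s^2 - (tr A)s + det A, with tr A = (-7) + 5 = -2 and det A = (-7)·5 - (-4)·8 = -35 - (-32) = -3.
So p(s) = det(sI - A) = s^2 + 2s - 3.
Factor s^2 + 2s - 3: two numbers with sum -2 and product -3 are 1 and -3, so s^2 + 2s - 3 = (s - 1)(s + 3).
Hence p(s) = (s - 1) (s + 3), with roots -3, 1.
At least one eigenvalue has non-negative real part, so the system is not asymptotically stable.

-3, 1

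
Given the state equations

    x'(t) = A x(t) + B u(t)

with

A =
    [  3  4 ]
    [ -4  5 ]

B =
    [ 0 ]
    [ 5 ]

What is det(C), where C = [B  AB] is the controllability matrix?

-100

AB = [[20], [25]]
Controllability matrix C = [B  AB] = [[0, 20], [5, 25]]
det(C) = 0·25 - 20·5 = 0 - 100 = -100
Since det(C) ≠ 0, rank(C) = 2 and the system is completely controllable.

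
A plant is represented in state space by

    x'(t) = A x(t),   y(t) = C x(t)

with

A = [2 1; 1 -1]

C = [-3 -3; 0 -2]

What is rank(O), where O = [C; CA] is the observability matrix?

2

CA = [[-9, 0], [-2, 2]]
Observability matrix O = [C; CA] = [[-3, -3], [0, -2], [-9, 0], [-2, 2]]
Take the 2×2 submatrix of O formed by rows 1, 2: [[-3, -3], [0, -2]]. Its determinant is (-3)·(-2) - (-3)·0 = 6 - 0 = 6 ≠ 0.
So rank(O) ≥ 2; since O has 2 columns, rank(O) = 2.
rank(O) = 2 = n, so the pair (A, C) is completely observable.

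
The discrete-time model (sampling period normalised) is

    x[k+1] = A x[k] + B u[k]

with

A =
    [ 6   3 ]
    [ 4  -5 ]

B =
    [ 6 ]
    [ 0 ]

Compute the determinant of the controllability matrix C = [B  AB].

144

AB = [[36], [24]]
Controllability matrix C = [B  AB] = [[6, 36], [0, 24]]
det(C) = 6·24 - 36·0 = 144 - 0 = 144
Since det(C) ≠ 0, rank(C) = 2 and the system is completely controllable.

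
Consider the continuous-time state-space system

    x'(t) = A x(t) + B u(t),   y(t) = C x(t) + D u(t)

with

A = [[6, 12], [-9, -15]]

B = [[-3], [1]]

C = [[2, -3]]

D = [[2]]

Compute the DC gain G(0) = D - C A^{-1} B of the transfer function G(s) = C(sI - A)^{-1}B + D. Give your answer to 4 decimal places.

-5.1667

G(0) = C(-A)^{-1}B + D = -C A^{-1} B + D.
det A = 18, so A^{-1} = (1/18)·adj(A) = [[-5/6, -2/3], [1/2, 1/3]]
A^{-1} B = [11/6, -7/6]^T
C A^{-1} B = 43/6
G(0) = D - C A^{-1} B = 2 - (43/6) = -31/6 ≈ -5.1667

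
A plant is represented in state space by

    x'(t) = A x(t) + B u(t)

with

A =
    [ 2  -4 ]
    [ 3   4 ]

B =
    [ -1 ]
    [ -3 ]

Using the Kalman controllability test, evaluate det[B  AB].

AB = [[10], [-15]]
Controllability matrix C = [B  AB] = [[-1, 10], [-3, -15]]
det(C) = (-1)·(-15) - 10·(-3) = 15 - (-30) = 45
Since det(C) ≠ 0, rank(C) = 2 and the system is completely controllable.

45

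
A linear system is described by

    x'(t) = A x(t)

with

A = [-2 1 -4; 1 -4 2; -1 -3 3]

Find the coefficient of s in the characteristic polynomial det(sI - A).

Expand det(sI - A) for the 3×3 matrix.
p(s) = s^3 + 3s^2 - 9s - 35.
(Check: constant term = det(-A) = (-1)^3 det A = -35; coefficient of s^2 = -tr A = 3.)
The coefficient of s is -9.

-9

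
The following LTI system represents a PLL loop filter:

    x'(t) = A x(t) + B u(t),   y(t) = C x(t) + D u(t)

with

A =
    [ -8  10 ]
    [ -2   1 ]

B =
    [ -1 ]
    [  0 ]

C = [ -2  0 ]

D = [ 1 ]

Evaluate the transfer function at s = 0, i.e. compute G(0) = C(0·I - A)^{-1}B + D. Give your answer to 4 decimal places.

G(0) = C(-A)^{-1}B + D = -C A^{-1} B + D.
det A = 12, so A^{-1} = (1/12)·adj(A) = [[1/12, -5/6], [1/6, -2/3]]
A^{-1} B = [-1/12, -1/6]^T
C A^{-1} B = 1/6
G(0) = D - C A^{-1} B = 1 - (1/6) = 5/6 ≈ 0.8333

0.8333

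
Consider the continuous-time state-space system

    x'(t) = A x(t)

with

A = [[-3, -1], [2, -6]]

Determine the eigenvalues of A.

det(sI - A) = s^2 - (tr A)s + det A, with tr A = (-3) + (-6) = -9 and det A = (-3)·(-6) - (-1)·2 = 18 - (-2) = 20.
So p(s) = det(sI - A) = s^2 + 9s + 20.
Factor s^2 + 9s + 20: two numbers with sum -9 and product 20 are -4 and -5, so s^2 + 9s + 20 = (s + 4)(s + 5).
Hence p(s) = (s + 4) (s + 5), with roots -5, -4.
All eigenvalues have negative real part, so the system is asymptotically stable.

-5, -4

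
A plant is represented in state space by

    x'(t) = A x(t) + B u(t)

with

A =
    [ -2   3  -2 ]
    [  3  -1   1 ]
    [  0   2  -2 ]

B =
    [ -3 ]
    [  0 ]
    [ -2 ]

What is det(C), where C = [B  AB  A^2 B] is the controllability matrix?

AB = [[10], [-11], [4]]
A^2B = [[-61], [45], [-30]]
Controllability matrix C = [B  AB  A^2B] = [[-3, 10, -61], [0, -11, 45], [-2, 4, -30]]
Expanding along the first row, det(C) = (-3)·((-11)·(-30) - 45·4) - 10·(0·(-30) - 45·(-2)) + (-61)·(0·4 - (-11)·(-2)) = (-3)·150 - 10·90 + (-61)·(-22) = -8
Since det(C) ≠ 0, rank(C) = 3 and the system is completely controllable.

-8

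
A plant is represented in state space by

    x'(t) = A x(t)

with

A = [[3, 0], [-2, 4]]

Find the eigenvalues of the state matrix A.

3, 4

det(sI - A) = s^2 - (tr A)s + det A, with tr A = 3 + 4 = 7 and det A = 3·4 - 0·(-2) = 12 - 0 = 12.
So p(s) = det(sI - A) = s^2 - 7s + 12.
Factor s^2 - 7s + 12: two numbers with sum 7 and product 12 are 4 and 3, so s^2 - 7s + 12 = (s - 4)(s - 3).
Hence p(s) = (s - 4) (s - 3), with roots 3, 4.
At least one eigenvalue has non-negative real part, so the system is not asymptotically stable.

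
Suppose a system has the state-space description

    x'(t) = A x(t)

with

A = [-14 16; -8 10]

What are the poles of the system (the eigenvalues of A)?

-6, 2

det(sI - A) = s^2 - (tr A)s + det A, with tr A = (-14) + 10 = -4 and det A = (-14)·10 - 16·(-8) = -140 - (-128) = -12.
So p(s) = det(sI - A) = s^2 + 4s - 12.
Factor s^2 + 4s - 12: two numbers with sum -4 and product -12 are 2 and -6, so s^2 + 4s - 12 = (s - 2)(s + 6).
Hence p(s) = (s - 2) (s + 6), with roots -6, 2.
At least one eigenvalue has non-negative real part, so the system is not asymptotically stable.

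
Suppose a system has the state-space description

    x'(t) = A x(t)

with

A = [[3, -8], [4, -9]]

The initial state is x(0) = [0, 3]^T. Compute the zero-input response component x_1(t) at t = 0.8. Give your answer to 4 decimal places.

-2.5861

det(sI - A) = s^2 - (tr A)s + det A, with tr A = 3 + (-9) = -6 and det A = 3·(-9) - (-8)·4 = -27 - (-32) = 5.
So p(s) = det(sI - A) = s^2 + 6s + 5.
Factor s^2 + 6s + 5: two numbers with sum -6 and product 5 are -1 and -5, so s^2 + 6s + 5 = (s + 1)(s + 5).
Hence p(s) = (s + 1) (s + 5), with roots -5, -1.
The eigenvalues -5, -1 are distinct and real, so A is diagonalisable and x(t) = e^{At} x(0) = V diag(e^{λ_i t}) V^{-1} x(0), where the columns of V are the eigenvectors.
λ = -5: A - (-5)I = [[8, -8], [4, -4]]. Row 1 gives 8·v1 + (-8)·v2 = 0, so take v_1 = [1, 1]^T.
λ = -1: A - (-1)I = [[4, -8], [4, -8]]. Row 1 gives 4·v1 + (-8)·v2 = 0, so take v_2 = [-2, -1]^T.
V = [v_1 v_2] = [[1, -2], [1, -1]] has det V = 1, so V^{-1} = adj(V)/det V = [[-1, 2], [-1, 1]].
Modal coordinates z(0) = V^{-1} x(0): (-1)·0 + 2·3 = 6; (-1)·0 + 1·3 = 3; so z(0) = [6, 3]^T.
x_1(t) = Σ_i (v_i)_1 · z_i(0) · e^{λ_i t} (row 1 of V times the modal terms).
x_1(0.8) = 1·6·e^{-5·0.8} + (-2)·3·e^{-1·0.8} = 6·0.018316 + (-6)·0.449329 = -2.5861.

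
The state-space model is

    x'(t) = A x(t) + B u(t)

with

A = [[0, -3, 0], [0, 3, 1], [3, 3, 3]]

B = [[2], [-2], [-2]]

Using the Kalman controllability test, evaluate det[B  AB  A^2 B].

0

AB = [[6], [-8], [-6]]
A^2B = [[24], [-30], [-24]]
Controllability matrix C = [B  AB  A^2B] = [[2, 6, 24], [-2, -8, -30], [-2, -6, -24]]
Expanding along the first row, det(C) = 2·((-8)·(-24) - (-30)·(-6)) - 6·((-2)·(-24) - (-30)·(-2)) + 24·((-2)·(-6) - (-8)·(-2)) = 2·12 - 6·(-12) + 24·(-4) = 0
Since det(C) = 0, rank(C) < 3 and the system is not completely controllable.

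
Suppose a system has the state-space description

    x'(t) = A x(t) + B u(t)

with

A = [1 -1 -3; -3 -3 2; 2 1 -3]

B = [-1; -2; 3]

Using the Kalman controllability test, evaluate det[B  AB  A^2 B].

257

AB = [[-8], [15], [-13]]
A^2B = [[16], [-47], [38]]
Controllability matrix C = [B  AB  A^2B] = [[-1, -8, 16], [-2, 15, -47], [3, -13, 38]]
Expanding along the first row, det(C) = (-1)·(15·38 - (-47)·(-13)) - (-8)·((-2)·38 - (-47)·3) + 16·((-2)·(-13) - 15·3) = (-1)·(-41) - (-8)·65 + 16·(-19) = 257
Since det(C) ≠ 0, rank(C) = 3 and the system is completely controllable.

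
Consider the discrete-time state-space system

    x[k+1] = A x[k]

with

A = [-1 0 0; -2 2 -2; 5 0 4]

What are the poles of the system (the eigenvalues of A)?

-1, 2, 4

det(zI - A) = z^3 - (tr A)z^2 + (M11 + M22 + M33)z - det A, where Mii is the 2×2 principal minor of A obtained by deleting row i and column i.
tr A = (-1) + 2 + 4 = 5; M11 = 2·4 - (-2)·0 = 8 - 0 = 8; M22 = (-1)·4 - 0·5 = -4 - 0 = -4; M33 = (-1)·2 - 0·(-2) = -2 - 0 = -2; sum of minors = 2.
det A = (-1)·(2·4 - (-2)·0) - 0·((-2)·4 - (-2)·5) + 0·((-2)·0 - 2·5) = (-1)·8 - 0·2 + 0·(-10) = -8.
So p(z) = det(zI - A) = z^3 - 5z^2 + 2z + 8.
Rational-root test: any integer root divides 8. Testing small divisors, z = -1 works: p(-1) = -1 + (-5) + (-2) + 8 = 0, so (z + 1) is a factor.
Dividing, p(z) = (z + 1)(z^2 - 6z + 8).
Factor z^2 - 6z + 8: two numbers with sum 6 and product 8 are 4 and 2, so z^2 - 6z + 8 = (z - 4)(z - 2).
Hence p(z) = (z - 4) (z - 2) (z + 1), with roots -1, 2, 4.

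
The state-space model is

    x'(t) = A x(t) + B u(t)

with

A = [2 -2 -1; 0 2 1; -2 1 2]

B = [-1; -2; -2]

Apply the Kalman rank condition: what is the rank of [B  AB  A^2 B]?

3

AB = [[4], [-6], [-4]]
A^2B = [[24], [-16], [-22]]
Controllability matrix C = [B  AB  A^2B] = [[-1, 4, 24], [-2, -6, -16], [-2, -4, -22]]
det(C) = (-1)·((-6)·(-22) - (-16)·(-4)) - 4·((-2)·(-22) - (-16)·(-2)) + 24·((-2)·(-4) - (-6)·(-2)) = (-1)·68 - 4·12 + 24·(-4) = -212 ≠ 0, so rank(C) = 3.
rank(C) = 3 = n, so the pair (A, B) is completely controllable.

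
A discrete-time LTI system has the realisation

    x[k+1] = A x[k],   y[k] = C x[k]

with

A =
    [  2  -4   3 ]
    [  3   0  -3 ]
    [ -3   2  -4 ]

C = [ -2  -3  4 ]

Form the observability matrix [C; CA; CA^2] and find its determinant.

CA = [[-25, 16, -13]]
CA^2 = [[37, 74, -71]]
Observability matrix O = [C; CA; CA^2] = [[-2, -3, 4], [-25, 16, -13], [37, 74, -71]]
Expanding along the first row, det(O) = (-2)·(16·(-71) - (-13)·74) - (-3)·((-25)·(-71) - (-13)·37) + 4·((-25)·74 - 16·37) = (-2)·(-174) - (-3)·2256 + 4·(-2442) = -2652
Since det(O) ≠ 0, rank(O) = 3 and the system is completely observable.

-2652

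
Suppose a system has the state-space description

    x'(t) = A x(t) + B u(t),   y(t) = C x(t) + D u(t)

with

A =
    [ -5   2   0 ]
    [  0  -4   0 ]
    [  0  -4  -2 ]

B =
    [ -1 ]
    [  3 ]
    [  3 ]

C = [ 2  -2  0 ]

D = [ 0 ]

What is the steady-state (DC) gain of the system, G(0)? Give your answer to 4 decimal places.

G(0) = C(-A)^{-1}B + D = -C A^{-1} B + D.
det A = -40, so A^{-1} = (1/-40)·adj(A) = [[-1/5, -1/10, 0], [0, -1/4, 0], [0, 1/2, -1/2]]
A^{-1} B = [-1/10, -3/4, 0]^T
C A^{-1} B = 13/10
G(0) = D - C A^{-1} B = 0 - (13/10) = -13/10 ≈ -1.3000

-1.3000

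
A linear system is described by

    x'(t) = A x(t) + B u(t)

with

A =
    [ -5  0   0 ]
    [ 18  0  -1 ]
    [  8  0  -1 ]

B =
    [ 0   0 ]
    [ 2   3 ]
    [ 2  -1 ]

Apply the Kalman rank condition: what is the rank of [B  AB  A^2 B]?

AB = [[0, 0], [-2, 1], [-2, 1]]
A^2B = [[0, 0], [2, -1], [2, -1]]
Controllability matrix C = [B  AB  A^2B] = [[0, 0, 0, 0, 0, 0], [2, 3, -2, 1, 2, -1], [2, -1, -2, 1, 2, -1]]
Row 1 of C is identically zero, so rank(C) ≤ 2.
The 2×2 minor from rows 2, 3, columns 1, 2 is 2·(-1) - 3·2 = -2 - 6 = -8 ≠ 0, so rank(C) = 2.
rank(C) = 2 < n = 3, so the pair (A, B) is not completely controllable.

2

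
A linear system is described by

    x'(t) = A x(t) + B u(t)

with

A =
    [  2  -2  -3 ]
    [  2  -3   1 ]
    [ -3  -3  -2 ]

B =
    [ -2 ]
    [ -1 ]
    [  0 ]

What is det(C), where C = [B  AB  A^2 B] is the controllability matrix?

AB = [[-2], [-1], [9]]
A^2B = [[-29], [8], [-9]]
Controllability matrix C = [B  AB  A^2B] = [[-2, -2, -29], [-1, -1, 8], [0, 9, -9]]
Expanding along the first row, det(C) = (-2)·((-1)·(-9) - 8·9) - (-2)·((-1)·(-9) - 8·0) + (-29)·((-1)·9 - (-1)·0) = (-2)·(-63) - (-2)·9 + (-29)·(-9) = 405
Since det(C) ≠ 0, rank(C) = 3 and the system is completely controllable.

405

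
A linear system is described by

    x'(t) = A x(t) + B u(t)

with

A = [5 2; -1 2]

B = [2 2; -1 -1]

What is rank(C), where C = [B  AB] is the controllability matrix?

1

AB = [[8, 8], [-4, -4]]
Controllability matrix C = [B  AB] = [[2, 2, 8, 8], [-1, -1, -4, -4]]
Every column of C is a scalar multiple of column 1 = [2, -1] (multipliers 1, 1, 4, 4), so the columns span a one-dimensional space.
C ≠ 0, hence rank(C) = 1.
rank(C) = 1 < n = 2, so the pair (A, B) is not completely controllable.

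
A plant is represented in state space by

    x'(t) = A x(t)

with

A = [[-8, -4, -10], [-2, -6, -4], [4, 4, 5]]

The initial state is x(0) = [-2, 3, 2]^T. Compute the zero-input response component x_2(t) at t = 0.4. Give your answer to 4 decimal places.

det(sI - A) = s^3 - (tr A)s^2 + (M11 + M22 + M33)s - det A, where Mii is the 2×2 principal minor of A obtained by deleting row i and column i.
tr A = (-8) + (-6) + 5 = -9; M11 = (-6)·5 - (-4)·4 = -30 - (-16) = -14; M22 = (-8)·5 - (-10)·4 = -40 - (-40) = 0; M33 = (-8)·(-6) - (-4)·(-2) = 48 - 8 = 40; sum of minors = 26.
det A = (-8)·((-6)·5 - (-4)·4) - (-4)·((-2)·5 - (-4)·4) + (-10)·((-2)·4 - (-6)·4) = (-8)·(-14) - (-4)·6 + (-10)·16 = -24.
So p(s) = det(sI - A) = s^3 + 9s^2 + 26s + 24.
Rational-root test: any integer root divides 24. Testing small divisors, s = -2 works: p(-2) = -8 + 36 + (-52) + 24 = 0, so (s + 2) is a factor.
Dividing, p(s) = (s + 2)(s^2 + 7s + 12).
Factor s^2 + 7s + 12: two numbers with sum -7 and product 12 are -3 and -4, so s^2 + 7s + 12 = (s + 3)(s + 4).
Hence p(s) = (s + 2) (s + 3) (s + 4), with roots -4, -3, -2.
The eigenvalues -4, -3, -2 are distinct and real, so A is diagonalisable and x(t) = e^{At} x(0) = V diag(e^{λ_i t}) V^{-1} x(0), where the columns of V are the eigenvectors.
λ = -4: A - (-4)I = [[-4, -4, -10], [-2, -2, -4], [4, 4, 9]]. v must be orthogonal to every row; (row 1) × (row 2) = [-4, 4, 0], so take v_1 = [1, -1, 0]^T.
λ = -3: A - (-3)I = [[-5, -4, -10], [-2, -3, -4], [4, 4, 8]]. v must be orthogonal to every row; (row 1) × (row 2) = [-14, 0, 7], so take v_2 = [2, 0, -1]^T.
λ = -2: A - (-2)I = [[-6, -4, -10], [-2, -4, -4], [4, 4, 7]]. v must be orthogonal to every row; (row 1) × (row 2) = [-24, -4, 16], so take v_3 = [6, 1, -4]^T.
V = [v_1 v_2 v_3] = [[1, 2, 6], [-1, 0, 1], [0, -1, -4]] has det V = -1, so V^{-1} = adj(V)/det V = [[-1, -2, -2], [4, 4, 7], [-1, -1, -2]].
Modal coordinates z(0) = V^{-1} x(0): (-1)·(-2) + (-2)·3 + (-2)·2 = -8; 4·(-2) + 4·3 + 7·2 = 18; (-1)·(-2) + (-1)·3 + (-2)·2 = -5; so z(0) = [-8, 18, -5]^T.
x_2(t) = Σ_i (v_i)_2 · z_i(0) · e^{λ_i t} (row 2 of V times the modal terms).
x_2(0.4) = (-1)·(-8)·e^{-4·0.4} + 0·18·e^{-3·0.4} + 1·(-5)·e^{-2·0.4} = 8·0.201897 + 0·0.301194 + (-5)·0.449329 = -0.6315.

-0.6315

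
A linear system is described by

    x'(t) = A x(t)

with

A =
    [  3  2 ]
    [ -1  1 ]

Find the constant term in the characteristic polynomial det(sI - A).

For a 2×2 matrix, det(sI - A) = s^2 - (tr A)s + det A.
tr A = 4, det A = 5.
So p(s) = s^2 - 4s + 5.
The constant term is 5.

5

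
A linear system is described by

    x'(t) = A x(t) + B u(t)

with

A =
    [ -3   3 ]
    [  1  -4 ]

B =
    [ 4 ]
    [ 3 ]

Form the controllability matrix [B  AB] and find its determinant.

-23

AB = [[-3], [-8]]
Controllability matrix C = [B  AB] = [[4, -3], [3, -8]]
det(C) = 4·(-8) - (-3)·3 = -32 - (-9) = -23
Since det(C) ≠ 0, rank(C) = 2 and the system is completely controllable.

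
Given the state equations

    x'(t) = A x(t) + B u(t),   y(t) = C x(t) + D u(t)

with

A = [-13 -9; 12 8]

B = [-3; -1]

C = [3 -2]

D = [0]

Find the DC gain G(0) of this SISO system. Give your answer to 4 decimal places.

49.2500

G(0) = C(-A)^{-1}B + D = -C A^{-1} B + D.
det A = 4, so A^{-1} = (1/4)·adj(A) = [[2, 9/4], [-3, -13/4]]
A^{-1} B = [-33/4, 49/4]^T
C A^{-1} B = -197/4
G(0) = D - C A^{-1} B = 0 - (-197/4) = 197/4 ≈ 49.2500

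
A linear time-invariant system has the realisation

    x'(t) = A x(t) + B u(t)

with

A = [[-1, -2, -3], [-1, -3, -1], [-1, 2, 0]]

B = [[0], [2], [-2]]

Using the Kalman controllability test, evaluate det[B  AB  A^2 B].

AB = [[2], [-4], [4]]
A^2B = [[-6], [6], [-10]]
Controllability matrix C = [B  AB  A^2B] = [[0, 2, -6], [2, -4, 6], [-2, 4, -10]]
Expanding along the first row, det(C) = 0·((-4)·(-10) - 6·4) - 2·(2·(-10) - 6·(-2)) + (-6)·(2·4 - (-4)·(-2)) = 0·16 - 2·(-8) + (-6)·0 = 16
Since det(C) ≠ 0, rank(C) = 3 and the system is completely controllable.

16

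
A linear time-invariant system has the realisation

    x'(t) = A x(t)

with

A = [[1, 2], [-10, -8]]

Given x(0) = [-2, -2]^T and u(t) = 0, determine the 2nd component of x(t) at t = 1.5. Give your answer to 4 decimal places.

det(sI - A) = s^2 - (tr A)s + det A, with tr A = 1 + (-8) = -7 and det A = 1·(-8) - 2·(-10) = -8 - (-20) = 12.
So p(s) = det(sI - A) = s^2 + 7s + 12.
Factor s^2 + 7s + 12: two numbers with sum -7 and product 12 are -3 and -4, so s^2 + 7s + 12 = (s + 3)(s + 4).
Hence p(s) = (s + 3) (s + 4), with roots -4, -3.
The eigenvalues -4, -3 are distinct and real, so A is diagonalisable and x(t) = e^{At} x(0) = V diag(e^{λ_i t}) V^{-1} x(0), where the columns of V are the eigenvectors.
λ = -4: A - (-4)I = [[5, 2], [-10, -4]]. Row 1 gives 5·v1 + 2·v2 = 0, so take v_1 = [2, -5]^T.
λ = -3: A - (-3)I = [[4, 2], [-10, -5]]. Row 1 gives 4·v1 + 2·v2 = 0, so take v_2 = [-1, 2]^T.
V = [v_1 v_2] = [[2, -1], [-5, 2]] has det V = -1, so V^{-1} = adj(V)/det V = [[-2, -1], [-5, -2]].
Modal coordinates z(0) = V^{-1} x(0): (-2)·(-2) + (-1)·(-2) = 6; (-5)·(-2) + (-2)·(-2) = 14; so z(0) = [6, 14]^T.
x_2(t) = Σ_i (v_i)_2 · z_i(0) · e^{λ_i t} (row 2 of V times the modal terms).
x_2(1.5) = (-5)·6·e^{-4·1.5} + 2·14·e^{-3·1.5} = (-30)·0.002479 + 28·0.011109 = 0.2367.

0.2367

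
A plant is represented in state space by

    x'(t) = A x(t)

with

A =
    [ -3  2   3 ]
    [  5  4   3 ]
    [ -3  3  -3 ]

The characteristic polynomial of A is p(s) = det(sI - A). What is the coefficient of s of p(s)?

Expand det(sI - A) for the 3×3 matrix.
p(s) = s^3 + 2s^2 - 25s - 156.
(Check: constant term = det(-A) = (-1)^3 det A = -156; coefficient of s^2 = -tr A = 2.)
The coefficient of s is -25.

-25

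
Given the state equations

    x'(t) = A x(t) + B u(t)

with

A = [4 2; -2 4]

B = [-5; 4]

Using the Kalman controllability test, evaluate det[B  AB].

AB = [[-12], [26]]
Controllability matrix C = [B  AB] = [[-5, -12], [4, 26]]
det(C) = (-5)·26 - (-12)·4 = -130 - (-48) = -82
Since det(C) ≠ 0, rank(C) = 2 and the system is completely controllable.

-82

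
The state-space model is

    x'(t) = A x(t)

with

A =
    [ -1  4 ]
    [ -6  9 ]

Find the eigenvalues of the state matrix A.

det(sI - A) = s^2 - (tr A)s + det A, with tr A = (-1) + 9 = 8 and det A = (-1)·9 - 4·(-6) = -9 - (-24) = 15.
So p(s) = det(sI - A) = s^2 - 8s + 15.
Factor s^2 - 8s + 15: two numbers with sum 8 and product 15 are 5 and 3, so s^2 - 8s + 15 = (s - 5)(s - 3).
Hence p(s) = (s - 5) (s - 3), with roots 3, 5.
At least one eigenvalue has non-negative real part, so the system is not asymptotically stable.

3, 5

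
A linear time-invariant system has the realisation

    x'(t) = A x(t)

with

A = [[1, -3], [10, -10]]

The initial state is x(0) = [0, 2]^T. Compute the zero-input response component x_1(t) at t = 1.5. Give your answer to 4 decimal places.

-0.0116

det(sI - A) = s^2 - (tr A)s + det A, with tr A = 1 + (-10) = -9 and det A = 1·(-10) - (-3)·10 = -10 - (-30) = 20.
So p(s) = det(sI - A) = s^2 + 9s + 20.
Factor s^2 + 9s + 20: two numbers with sum -9 and product 20 are -4 and -5, so s^2 + 9s + 20 = (s + 4)(s + 5).
Hence p(s) = (s + 4) (s + 5), with roots -5, -4.
The eigenvalues -5, -4 are distinct and real, so A is diagonalisable and x(t) = e^{At} x(0) = V diag(e^{λ_i t}) V^{-1} x(0), where the columns of V are the eigenvectors.
λ = -5: A - (-5)I = [[6, -3], [10, -5]]. Row 1 gives 6·v1 + (-3)·v2 = 0, so take v_1 = [1, 2]^T.
λ = -4: A - (-4)I = [[5, -3], [10, -6]]. Row 1 gives 5·v1 + (-3)·v2 = 0, so take v_2 = [3, 5]^T.
V = [v_1 v_2] = [[1, 3], [2, 5]] has det V = -1, so V^{-1} = adj(V)/det V = [[-5, 3], [2, -1]].
Modal coordinates z(0) = V^{-1} x(0): (-5)·0 + 3·2 = 6; 2·0 + (-1)·2 = -2; so z(0) = [6, -2]^T.
x_1(t) = Σ_i (v_i)_1 · z_i(0) · e^{λ_i t} (row 1 of V times the modal terms).
x_1(1.5) = 1·6·e^{-5·1.5} + 3·(-2)·e^{-4·1.5} = 6·0.000553 + (-6)·0.002479 = -0.0116.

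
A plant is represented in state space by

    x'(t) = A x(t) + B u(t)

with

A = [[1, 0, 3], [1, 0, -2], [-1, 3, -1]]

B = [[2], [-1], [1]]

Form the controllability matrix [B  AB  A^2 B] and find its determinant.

216

AB = [[5], [0], [-6]]
A^2B = [[-13], [17], [1]]
Controllability matrix C = [B  AB  A^2B] = [[2, 5, -13], [-1, 0, 17], [1, -6, 1]]
Expanding along the first row, det(C) = 2·(0·1 - 17·(-6)) - 5·((-1)·1 - 17·1) + (-13)·((-1)·(-6) - 0·1) = 2·102 - 5·(-18) + (-13)·6 = 216
Since det(C) ≠ 0, rank(C) = 3 and the system is completely controllable.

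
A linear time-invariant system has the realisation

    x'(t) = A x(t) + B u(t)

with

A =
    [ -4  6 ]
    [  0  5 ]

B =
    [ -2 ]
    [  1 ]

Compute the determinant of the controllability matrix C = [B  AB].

AB = [[14], [5]]
Controllability matrix C = [B  AB] = [[-2, 14], [1, 5]]
det(C) = (-2)·5 - 14·1 = -10 - 14 = -24
Since det(C) ≠ 0, rank(C) = 2 and the system is completely controllable.

-24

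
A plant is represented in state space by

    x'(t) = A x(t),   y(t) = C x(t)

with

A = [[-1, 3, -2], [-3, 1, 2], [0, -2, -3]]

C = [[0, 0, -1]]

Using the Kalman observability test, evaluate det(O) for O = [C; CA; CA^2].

CA = [[0, 2, 3]]
CA^2 = [[-6, -4, -5]]
Observability matrix O = [C; CA; CA^2] = [[0, 0, -1], [0, 2, 3], [-6, -4, -5]]
Expanding along the first row, det(O) = 0·(2·(-5) - 3·(-4)) - 0·(0·(-5) - 3·(-6)) + (-1)·(0·(-4) - 2·(-6)) = 0·2 - 0·18 + (-1)·12 = -12
Since det(O) ≠ 0, rank(O) = 3 and the system is completely observable.

-12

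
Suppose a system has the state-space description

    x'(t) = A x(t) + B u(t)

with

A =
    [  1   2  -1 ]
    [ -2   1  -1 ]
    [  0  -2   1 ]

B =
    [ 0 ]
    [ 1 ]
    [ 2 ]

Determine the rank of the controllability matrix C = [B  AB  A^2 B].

AB = [[0], [-1], [0]]
A^2B = [[-2], [-1], [2]]
Controllability matrix C = [B  AB  A^2B] = [[0, 0, -2], [1, -1, -1], [2, 0, 2]]
det(C) = 0·((-1)·2 - (-1)·0) - 0·(1·2 - (-1)·2) + (-2)·(1·0 - (-1)·2) = 0·(-2) - 0·4 + (-2)·2 = -4 ≠ 0, so rank(C) = 3.
rank(C) = 3 = n, so the pair (A, B) is completely controllable.

3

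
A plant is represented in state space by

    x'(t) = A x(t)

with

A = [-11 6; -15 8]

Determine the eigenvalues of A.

-2, -1

det(sI - A) = s^2 - (tr A)s + det A, with tr A = (-11) + 8 = -3 and det A = (-11)·8 - 6·(-15) = -88 - (-90) = 2.
So p(s) = det(sI - A) = s^2 + 3s + 2.
Factor s^2 + 3s + 2: two numbers with sum -3 and product 2 are -1 and -2, so s^2 + 3s + 2 = (s + 1)(s + 2).
Hence p(s) = (s + 1) (s + 2), with roots -2, -1.
All eigenvalues have negative real part, so the system is asymptotically stable.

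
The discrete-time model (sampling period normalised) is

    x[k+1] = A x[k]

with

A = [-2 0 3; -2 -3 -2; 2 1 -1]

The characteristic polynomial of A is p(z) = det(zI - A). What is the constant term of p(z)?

Expand det(zI - A) for the 3×3 matrix.
p(z) = z^3 + 6z^2 + 7z - 2.
(Check: constant term = det(-A) = (-1)^3 det A = -2; coefficient of z^2 = -tr A = 6.)
The constant term is -2.

-2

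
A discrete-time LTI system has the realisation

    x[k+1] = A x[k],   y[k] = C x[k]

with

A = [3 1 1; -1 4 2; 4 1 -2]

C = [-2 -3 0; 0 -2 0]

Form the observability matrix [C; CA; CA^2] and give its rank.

CA = [[-3, -14, -8], [2, -8, -4]]
CA^2 = [[-27, -67, -15], [-2, -34, -6]]
Observability matrix O = [C; CA; CA^2] = [[-2, -3, 0], [0, -2, 0], [-3, -14, -8], [2, -8, -4], [-27, -67, -15], [-2, -34, -6]]
Take the 3×3 submatrix of O formed by rows 1, 2, 3: [[-2, -3, 0], [0, -2, 0], [-3, -14, -8]]. Its determinant is (-2)·((-2)·(-8) - 0·(-14)) - (-3)·(0·(-8) - 0·(-3)) + 0·(0·(-14) - (-2)·(-3)) = (-2)·16 - (-3)·0 + 0·(-6) = -32 ≠ 0.
So rank(O) ≥ 3; since O has 3 columns, rank(O) = 3.
rank(O) = 3 = n, so the pair (A, C) is completely observable.

3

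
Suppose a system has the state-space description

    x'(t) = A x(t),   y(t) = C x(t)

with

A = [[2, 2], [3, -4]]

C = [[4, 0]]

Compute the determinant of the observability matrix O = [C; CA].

CA = [[8, 8]]
Observability matrix O = [C; CA] = [[4, 0], [8, 8]]
det(O) = 4·8 - 0·8 = 32 - 0 = 32
Since det(O) ≠ 0, rank(O) = 2 and the system is completely observable.

32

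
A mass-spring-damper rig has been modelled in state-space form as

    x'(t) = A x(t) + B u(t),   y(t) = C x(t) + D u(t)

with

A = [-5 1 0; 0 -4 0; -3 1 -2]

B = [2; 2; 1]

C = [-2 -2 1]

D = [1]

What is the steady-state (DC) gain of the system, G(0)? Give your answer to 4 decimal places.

-1.0000

G(0) = C(-A)^{-1}B + D = -C A^{-1} B + D.
det A = -40, so A^{-1} = (1/-40)·adj(A) = [[-1/5, -1/20, 0], [0, -1/4, 0], [3/10, -1/20, -1/2]]
A^{-1} B = [-1/2, -1/2, 0]^T
C A^{-1} B = 2
G(0) = D - C A^{-1} B = 1 - (2) = -1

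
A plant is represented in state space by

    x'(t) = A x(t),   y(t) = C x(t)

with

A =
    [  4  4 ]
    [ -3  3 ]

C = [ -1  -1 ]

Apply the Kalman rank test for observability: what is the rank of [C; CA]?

2

CA = [[-1, -7]]
Observability matrix O = [C; CA] = [[-1, -1], [-1, -7]]
det(O) = (-1)·(-7) - (-1)·(-1) = 7 - 1 = 6 ≠ 0, so rank(O) = 2.
rank(O) = 2 = n, so the pair (A, C) is completely observable.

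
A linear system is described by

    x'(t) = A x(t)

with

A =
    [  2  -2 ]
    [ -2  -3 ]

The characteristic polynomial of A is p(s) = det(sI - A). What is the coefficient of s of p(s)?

1

For a 2×2 matrix, det(sI - A) = s^2 - (tr A)s + det A.
tr A = -1, det A = -10.
So p(s) = s^2 + s - 10.
The coefficient of s is 1.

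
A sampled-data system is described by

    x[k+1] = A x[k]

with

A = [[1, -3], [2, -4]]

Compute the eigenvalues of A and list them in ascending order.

-2, -1

det(zI - A) = z^2 - (tr A)z + det A, with tr A = 1 + (-4) = -3 and det A = 1·(-4) - (-3)·2 = -4 - (-6) = 2.
So p(z) = det(zI - A) = z^2 + 3z + 2.
Factor z^2 + 3z + 2: two numbers with sum -3 and product 2 are -1 and -2, so z^2 + 3z + 2 = (z + 1)(z + 2).
Hence p(z) = (z + 1) (z + 2), with roots -2, -1.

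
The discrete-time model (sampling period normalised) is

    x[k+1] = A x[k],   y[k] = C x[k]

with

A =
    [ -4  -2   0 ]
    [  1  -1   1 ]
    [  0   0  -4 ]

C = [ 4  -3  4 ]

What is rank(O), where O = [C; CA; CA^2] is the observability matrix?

CA = [[-19, -5, -19]]
CA^2 = [[71, 43, 71]]
Observability matrix O = [C; CA; CA^2] = [[4, -3, 4], [-19, -5, -19], [71, 43, 71]]
The columns c1, c2, c3 of O are linearly dependent: -c1 + c3 = 0 (check each entry), so rank(O) ≤ 2.
The 2×2 minor from rows 1, 2, columns 1, 2 is 4·(-5) - (-3)·(-19) = -20 - 57 = -77 ≠ 0, so rank(O) = 2.
rank(O) = 2 < n = 3, so the pair (A, C) is not completely observable.

2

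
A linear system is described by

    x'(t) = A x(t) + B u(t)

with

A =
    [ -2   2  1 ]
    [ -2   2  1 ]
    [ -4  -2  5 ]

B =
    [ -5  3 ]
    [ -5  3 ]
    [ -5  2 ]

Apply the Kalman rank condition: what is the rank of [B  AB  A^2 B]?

2

AB = [[-5, 2], [-5, 2], [5, -8]]
A^2B = [[5, -8], [5, -8], [55, -52]]
Controllability matrix C = [B  AB  A^2B] = [[-5, 3, -5, 2, 5, -8], [-5, 3, -5, 2, 5, -8], [-5, 2, 5, -8, 55, -52]]
The rows r1, r2, r3 of C are linearly dependent: -r1 + r2 = 0 (check each entry), so rank(C) ≤ 2.
The 2×2 minor from rows 1, 3, columns 1, 2 is (-5)·2 - 3·(-5) = -10 - (-15) = 5 ≠ 0, so rank(C) = 2.
rank(C) = 2 < n = 3, so the pair (A, B) is not completely controllable.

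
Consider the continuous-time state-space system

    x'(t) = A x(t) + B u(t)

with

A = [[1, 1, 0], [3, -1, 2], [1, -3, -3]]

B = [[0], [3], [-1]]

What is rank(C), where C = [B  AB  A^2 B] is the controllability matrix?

AB = [[3], [-5], [-6]]
A^2B = [[-2], [2], [36]]
Controllability matrix C = [B  AB  A^2B] = [[0, 3, -2], [3, -5, 2], [-1, -6, 36]]
det(C) = 0·((-5)·36 - 2·(-6)) - 3·(3·36 - 2·(-1)) + (-2)·(3·(-6) - (-5)·(-1)) = 0·(-168) - 3·110 + (-2)·(-23) = -284 ≠ 0, so rank(C) = 3.
rank(C) = 3 = n, so the pair (A, B) is completely controllable.

3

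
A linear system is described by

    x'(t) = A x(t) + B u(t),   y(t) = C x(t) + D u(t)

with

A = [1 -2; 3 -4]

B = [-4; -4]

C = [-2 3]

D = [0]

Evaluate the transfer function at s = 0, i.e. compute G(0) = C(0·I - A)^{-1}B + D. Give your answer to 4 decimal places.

-4.0000

G(0) = C(-A)^{-1}B + D = -C A^{-1} B + D.
det A = 2, so A^{-1} = (1/2)·adj(A) = [[-2, 1], [-3/2, 1/2]]
A^{-1} B = [4, 4]^T
C A^{-1} B = 4
G(0) = D - C A^{-1} B = 0 - (4) = -4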